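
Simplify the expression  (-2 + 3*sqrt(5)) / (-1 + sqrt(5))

(sqrt(5) + 13)/4

Multiply numerator and denominator by -sqrt(5) - 1.
Denominator becomes -4; numerator becomes -13 - sqrt(5).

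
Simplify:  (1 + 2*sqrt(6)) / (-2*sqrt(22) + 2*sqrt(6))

Multiply numerator and denominator by 2*sqrt(6) + 2*sqrt(22).
Denominator becomes -64; numerator becomes 2*sqrt(6) + 2*sqrt(22) + 24 + 8*sqrt(33).

(-4*sqrt(33) - 12 - sqrt(22) - sqrt(6))/32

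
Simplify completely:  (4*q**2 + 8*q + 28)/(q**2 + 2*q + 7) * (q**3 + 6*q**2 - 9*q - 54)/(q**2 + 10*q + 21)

(4*q**2 + 12*q - 72)/(q + 7)

Factor: 4*q**2 + 8*q + 28 = 4*(q**2 + 2*q + 7);  q**3 + 6*q**2 - 9*q - 54 = (q + 6)*(q - 3)*(q + 3);  q**2 + 10*q + 21 = (q + 7)*(q + 3)
Cancel the common factors (q**2 + 2*q + 7), (q + 3).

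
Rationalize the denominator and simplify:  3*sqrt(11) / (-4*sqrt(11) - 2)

(-66 + 3*sqrt(11))/86

Multiply numerator and denominator by -2 + 4*sqrt(11).
Denominator becomes -172; numerator becomes -6*sqrt(11) + 132.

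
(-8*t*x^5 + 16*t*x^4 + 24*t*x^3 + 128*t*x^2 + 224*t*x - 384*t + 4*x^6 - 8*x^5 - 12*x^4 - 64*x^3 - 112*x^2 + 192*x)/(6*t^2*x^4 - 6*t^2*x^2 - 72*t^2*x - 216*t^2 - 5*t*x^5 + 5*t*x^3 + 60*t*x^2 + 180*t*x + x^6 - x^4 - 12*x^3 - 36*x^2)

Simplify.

(4*x^2 - 20*x + 16)/(-3*t*x + 9*t + x^2 - 3*x)

Factor: -8*t*x^5 + 16*t*x^4 + 24*t*x^3 + 128*t*x^2 + 224*t*x - 384*t + 4*x^6 - 8*x^5 - 12*x^4 - 64*x^3 - 112*x^2 + 192*x = 4*(x + 2)*(x - 1)*(x^2 + x + 6)*(x - 4)*(-2*t + x);  6*t^2*x^4 - 6*t^2*x^2 - 72*t^2*x - 216*t^2 - 5*t*x^5 + 5*t*x^3 + 60*t*x^2 + 180*t*x + x^6 - x^4 - 12*x^3 - 36*x^2 = (-2*t + x)*(x - 3)*(x + 2)*(-3*t + x)*(x^2 + x + 6)
Cancel the common factors (x^2 + x + 6), (-2*t + x), (x + 2).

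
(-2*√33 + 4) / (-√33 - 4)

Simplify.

(-12*√33 + 82)/17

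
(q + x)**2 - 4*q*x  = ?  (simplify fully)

(q - x)**2

Expanding gives q**2 - 2*q*x + x**2, a perfect square.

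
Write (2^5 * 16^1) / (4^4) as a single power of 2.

2^5 = 2^5; 16^1 = 2^4; 4^4 = 2^8
Combine exponents: 2^1

2^1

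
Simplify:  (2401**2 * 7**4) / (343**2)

7**6

2401**2 = 7**8; 7**4 = 7**4; 343**2 = 7**6
Combine exponents: 7**6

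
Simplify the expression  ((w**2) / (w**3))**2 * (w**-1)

Inside the bracket: (w**-1)
Raise to the power 2: (w**-2)
Multiply by (w**-1): add exponents.

w**(-3)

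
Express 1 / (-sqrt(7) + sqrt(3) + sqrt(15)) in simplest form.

(-11*sqrt(7) - 5*sqrt(15) + 19*sqrt(3) + 6*sqrt(35))/59

Group as (sqrt(3) + sqrt(15)) - sqrt(7); multiply by (sqrt(3) + sqrt(15)) + sqrt(7), then rationalise the remaining surd.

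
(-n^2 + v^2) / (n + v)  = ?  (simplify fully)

-n^2 + v^2 factors as (-n + v)*(n + v).

-n + v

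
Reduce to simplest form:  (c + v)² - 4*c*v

Expanding gives c² - 2*c*v + v², a perfect square.

(c - v)²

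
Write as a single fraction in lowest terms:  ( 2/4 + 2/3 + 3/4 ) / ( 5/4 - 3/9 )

23/11

Numerator: 2/4 + 2/3 + 3/4 = 23/12
Denominator: 5/4 - 3/9 = 11/12
Divide: (23/12) · (12/11) = 23/11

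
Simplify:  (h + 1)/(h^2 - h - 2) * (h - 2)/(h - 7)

Factor: h^2 - h - 2 = (h + 1)*(h - 2)
Cancel the common factors (h + 1), (h - 2).

1/(h - 7)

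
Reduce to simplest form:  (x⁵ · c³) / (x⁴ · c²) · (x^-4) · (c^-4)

Quotient: x¹ · c¹
Multiply by (x^-4) · (c^-4): add exponents.

1/(c³*x³)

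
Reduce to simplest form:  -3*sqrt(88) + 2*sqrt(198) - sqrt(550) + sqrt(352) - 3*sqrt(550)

-16*sqrt(22)

3*sqrt(88) = 6*sqrt(22); 2*sqrt(198) = 6*sqrt(22); sqrt(550) = 5*sqrt(22); sqrt(352) = 4*sqrt(22); 3*sqrt(550) = 15*sqrt(22)
Combine: (-6 + 6 - 5 + 4 - 15)·sqrt(22) = -16*sqrt(22)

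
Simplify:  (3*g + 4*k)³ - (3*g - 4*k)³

Write as f((3*g),(4*k)) - f((3*g),-(4*k)) and expand.

216*g²*k + 128*k³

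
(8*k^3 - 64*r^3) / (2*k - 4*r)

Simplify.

Factor as (a-b)(a^2+ab+b^2) with a=(2*k), b=(4*r).

4*k^2 + 8*k*r + 16*r^2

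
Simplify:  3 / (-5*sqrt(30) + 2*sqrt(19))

Multiply numerator and denominator by 2*sqrt(19) + 5*sqrt(30).
Denominator becomes -674; numerator becomes 6*sqrt(19) + 15*sqrt(30).

(-15*sqrt(30) - 6*sqrt(19))/674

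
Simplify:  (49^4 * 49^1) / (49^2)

7^6

49^4 = 7^8; 49^1 = 7^2; 49^2 = 7^4
Combine exponents: 7^6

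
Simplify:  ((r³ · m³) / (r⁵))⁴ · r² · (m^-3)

m⁹/r⁶

Inside the bracket: (r^-2) · m³
Raise to the power 4: (r^-8) · m^12
Multiply by r² · (m^-3): add exponents.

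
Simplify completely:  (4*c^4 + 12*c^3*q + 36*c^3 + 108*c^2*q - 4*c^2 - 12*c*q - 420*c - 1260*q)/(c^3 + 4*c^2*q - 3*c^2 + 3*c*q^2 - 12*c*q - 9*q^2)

(4*c^2 + 48*c + 140)/(c + q)

Factor: 4*c^4 + 12*c^3*q + 36*c^3 + 108*c^2*q - 4*c^2 - 12*c*q - 420*c - 1260*q = 4*(c - 3)*(c + 7)*(c + 3*q)*(c + 5);  c^3 + 4*c^2*q - 3*c^2 + 3*c*q^2 - 12*c*q - 9*q^2 = (c + 3*q)*(c - 3)*(c + q)
Cancel the common factors (c - 3), (c + 3*q).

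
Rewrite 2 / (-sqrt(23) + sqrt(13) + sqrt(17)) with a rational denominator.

Group as (sqrt(13) + sqrt(17)) - sqrt(23); multiply by (sqrt(13) + sqrt(17)) + sqrt(23), then rationalise the remaining surd.

(-14*sqrt(23) + 38*sqrt(17) + 54*sqrt(13) + 4*sqrt(5083))/835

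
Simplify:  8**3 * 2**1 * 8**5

8**3 = 2**9; 2**1 = 2**1; 8**5 = 2**15
Combine exponents: 2**25

2**25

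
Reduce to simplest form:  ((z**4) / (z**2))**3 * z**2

Inside the bracket: z**2
Raise to the power 3: z**6
Multiply by z**2: add exponents.

z**8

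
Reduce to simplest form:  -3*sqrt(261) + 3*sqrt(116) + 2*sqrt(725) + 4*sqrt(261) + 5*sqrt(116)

29*sqrt(29)

3*sqrt(261) = 9*sqrt(29); 3*sqrt(116) = 6*sqrt(29); 2*sqrt(725) = 10*sqrt(29); 4*sqrt(261) = 12*sqrt(29); 5*sqrt(116) = 10*sqrt(29)
Combine: (-9 + 6 + 10 + 12 + 10)·sqrt(29) = 29*sqrt(29)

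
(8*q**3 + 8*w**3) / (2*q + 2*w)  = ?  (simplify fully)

4*q**2 - 4*q*w + 4*w**2

(2*q)**3 + (2*w)**3 = (2*q + 2*w)(4*q**2 - 4*q*w + 4*w**2).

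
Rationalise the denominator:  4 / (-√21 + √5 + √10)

Group as (√5 + √10) - √21; multiply by (√5 + √10) + √21, then rationalise the remaining surd.

(6*√21 + 16*√10 + 26*√5 + 10*√42)/41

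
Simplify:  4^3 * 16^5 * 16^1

4^3 = 2^6; 16^5 = 2^20; 16^1 = 2^4
Combine exponents: 2^30

2^30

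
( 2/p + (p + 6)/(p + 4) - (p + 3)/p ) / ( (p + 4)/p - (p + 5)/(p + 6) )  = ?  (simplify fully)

Numerator: 2/p + (p + 6)/(p + 4) - (p + 3)/p = (p - 4)/(p^2 + 4*p)
Denominator: (p + 4)/p - (p + 5)/(p + 6) = (5*p + 24)/(p^2 + 6*p)
Divide: ((p - 4)/(p^2 + 4*p)) · ((p^2 + 6*p)/(5*p + 24)) = (p^2 + 2*p - 24)/(5*p^2 + 44*p + 96)

(p^2 + 2*p - 24)/(5*p^2 + 44*p + 96)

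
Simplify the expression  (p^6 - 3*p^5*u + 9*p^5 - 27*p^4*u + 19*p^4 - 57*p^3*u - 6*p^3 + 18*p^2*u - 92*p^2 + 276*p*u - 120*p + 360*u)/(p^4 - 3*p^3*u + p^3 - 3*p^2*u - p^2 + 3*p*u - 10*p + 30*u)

p^2 + 8*p + 12

Factor: p^6 - 3*p^5*u + 9*p^5 - 27*p^4*u + 19*p^4 - 57*p^3*u - 6*p^3 + 18*p^2*u - 92*p^2 + 276*p*u - 120*p + 360*u = (p + 6)*(p^2 + 3*p + 5)*(p - 3*u)*(p - 2)*(p + 2);  p^4 - 3*p^3*u + p^3 - 3*p^2*u - p^2 + 3*p*u - 10*p + 30*u = (p - 2)*(p - 3*u)*(p^2 + 3*p + 5)
Cancel the common factors (p^2 + 3*p + 5), (p - 3*u), (p - 2).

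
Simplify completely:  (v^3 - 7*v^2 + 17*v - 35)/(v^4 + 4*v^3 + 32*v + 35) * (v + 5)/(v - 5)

1/(v + 1)

Factor: v^3 - 7*v^2 + 17*v - 35 = (v - 5)*(v^2 - 2*v + 7);  v^4 + 4*v^3 + 32*v + 35 = (v + 1)*(v + 5)*(v^2 - 2*v + 7)
Cancel the common factors (v^2 - 2*v + 7), (v + 5), (v - 5).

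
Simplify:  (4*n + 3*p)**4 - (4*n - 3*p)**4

1536*n**3*p + 864*n*p**3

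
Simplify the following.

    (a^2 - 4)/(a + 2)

Factor: a^2 - 4 = (a + 2)*(a - 2)
Cancel the common factor (a + 2).

a - 2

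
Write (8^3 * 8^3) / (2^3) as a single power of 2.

2^15

8^3 = 2^9; 8^3 = 2^9; 2^3 = 2^3
Combine exponents: 2^15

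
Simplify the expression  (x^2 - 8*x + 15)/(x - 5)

x - 3

Factor: x^2 - 8*x + 15 = (x - 3)*(x - 5)
Cancel the common factor (x - 5).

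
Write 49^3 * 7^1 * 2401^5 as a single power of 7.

7^27

49^3 = 7^6; 7^1 = 7^1; 2401^5 = 7^20
Combine exponents: 7^27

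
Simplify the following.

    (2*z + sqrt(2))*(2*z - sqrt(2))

Product of conjugates: (P+Q)(P-Q) = P^2 - Q^2.

4*z^2 - 2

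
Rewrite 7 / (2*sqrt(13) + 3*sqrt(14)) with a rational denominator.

Multiply numerator and denominator by -2*sqrt(13) + 3*sqrt(14).
Denominator becomes 74; numerator becomes -14*sqrt(13) + 21*sqrt(14).

(-14*sqrt(13) + 21*sqrt(14))/74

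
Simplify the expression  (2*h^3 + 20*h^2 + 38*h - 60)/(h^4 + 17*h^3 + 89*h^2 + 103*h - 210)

2/(h + 7)

Factor: 2*h^3 + 20*h^2 + 38*h - 60 = 2*(h + 6)*(h - 1)*(h + 5);  h^4 + 17*h^3 + 89*h^2 + 103*h - 210 = (h + 6)*(h + 5)*(h + 7)*(h - 1)
Cancel the common factors (h + 5), (h + 6), (h - 1).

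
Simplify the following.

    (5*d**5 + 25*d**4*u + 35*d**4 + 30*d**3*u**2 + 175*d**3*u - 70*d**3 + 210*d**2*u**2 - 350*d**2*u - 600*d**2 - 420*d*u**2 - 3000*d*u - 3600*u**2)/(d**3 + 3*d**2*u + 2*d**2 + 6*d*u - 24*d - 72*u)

5*d**2 + 10*d*u + 25*d + 50*u

Factor: 5*d**5 + 25*d**4*u + 35*d**4 + 30*d**3*u**2 + 175*d**3*u - 70*d**3 + 210*d**2*u**2 - 350*d**2*u - 600*d**2 - 420*d*u**2 - 3000*d*u - 3600*u**2 = 5*(d + 2*u)*(d - 4)*(d + 3*u)*(d + 6)*(d + 5);  d**3 + 3*d**2*u + 2*d**2 + 6*d*u - 24*d - 72*u = (d + 6)*(d + 3*u)*(d - 4)
Cancel the common factors (d + 6), (d + 3*u), (d - 4).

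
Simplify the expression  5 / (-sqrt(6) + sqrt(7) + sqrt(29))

(-70*sqrt(7) - 5*sqrt(1218) + 75*sqrt(6) + 40*sqrt(29))/44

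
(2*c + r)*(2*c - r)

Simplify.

(2*c)^2 - (r)^2 = 4*c^2 - r^2.

4*c^2 - r^2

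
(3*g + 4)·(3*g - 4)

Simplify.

9*g² - 16

(3*g)^2 - (4)^2 = 9*g² - 16.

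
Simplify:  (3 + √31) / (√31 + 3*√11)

(-31 - 3*√31 + 9*√11 + 3*√341)/68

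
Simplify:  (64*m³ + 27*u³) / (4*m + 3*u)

Apply the sum-of-cubes factorisation and cancel (4*m + 3*u).

16*m² - 12*m*u + 9*u²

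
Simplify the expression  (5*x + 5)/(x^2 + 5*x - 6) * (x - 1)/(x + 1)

5/(x + 6)

Factor: 5*x + 5 = 5*(x + 1);  x^2 + 5*x - 6 = (x - 1)*(x + 6)
Cancel the common factors (x + 1), (x - 1).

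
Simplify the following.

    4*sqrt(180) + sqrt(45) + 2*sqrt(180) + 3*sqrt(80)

4*sqrt(180) = 24*sqrt(5); sqrt(45) = 3*sqrt(5); 2*sqrt(180) = 12*sqrt(5); 3*sqrt(80) = 12*sqrt(5)
Combine: (24 + 3 + 12 + 12)·sqrt(5) = 51*sqrt(5)

51*sqrt(5)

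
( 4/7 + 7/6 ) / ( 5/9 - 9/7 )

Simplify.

Numerator: 4/7 + 7/6 = 73/42
Denominator: 5/9 - 9/7 = -46/63
Divide: (73/42) · (-63/46) = -219/92

-219/92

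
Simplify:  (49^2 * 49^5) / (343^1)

49^2 = 7^4; 49^5 = 7^10; 343^1 = 7^3
Combine exponents: 7^11

7^11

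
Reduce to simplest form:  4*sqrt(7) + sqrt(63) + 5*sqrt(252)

4*sqrt(7) = 4*sqrt(7); sqrt(63) = 3*sqrt(7); 5*sqrt(252) = 30*sqrt(7)
Combine: (4 + 3 + 30)·sqrt(7) = 37*sqrt(7)

37*sqrt(7)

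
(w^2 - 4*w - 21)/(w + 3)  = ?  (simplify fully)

Factor: w^2 - 4*w - 21 = (w + 3)*(w - 7)
Cancel the common factor (w + 3).

w - 7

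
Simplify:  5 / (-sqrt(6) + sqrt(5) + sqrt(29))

(-75*sqrt(5) - 5*sqrt(870) + 70*sqrt(6) + 45*sqrt(29))/102

Group as (sqrt(5) + sqrt(29)) - sqrt(6); multiply by (sqrt(5) + sqrt(29)) + sqrt(6), then rationalise the remaining surd.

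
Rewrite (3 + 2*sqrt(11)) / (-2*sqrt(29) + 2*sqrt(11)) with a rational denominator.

Multiply numerator and denominator by 2*sqrt(11) + 2*sqrt(29).
Denominator becomes -72; numerator becomes 6*sqrt(11) + 6*sqrt(29) + 44 + 4*sqrt(319).

(-2*sqrt(319) - 22 - 3*sqrt(29) - 3*sqrt(11))/36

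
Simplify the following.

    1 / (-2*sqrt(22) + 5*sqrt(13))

(2*sqrt(22) + 5*sqrt(13))/237

Multiply numerator and denominator by 2*sqrt(22) + 5*sqrt(13).
Denominator becomes 237; numerator becomes 2*sqrt(22) + 5*sqrt(13).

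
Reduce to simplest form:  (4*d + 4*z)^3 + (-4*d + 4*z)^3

Binomially expand both and collect terms in (4*z), (4*d).

128*z*(3*d^2 + z^2)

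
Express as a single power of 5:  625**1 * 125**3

5**13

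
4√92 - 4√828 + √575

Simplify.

-11*√23

4√92 = 8*√23; 4√828 = 24*√23; √575 = 5*√23
Combine: (8 - 24 + 5)·√23 = -11*√23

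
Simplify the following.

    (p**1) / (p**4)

Quotient: (p**-3)

p**(-3)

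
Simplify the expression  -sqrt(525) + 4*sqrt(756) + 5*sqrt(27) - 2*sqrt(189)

sqrt(525) = 5*sqrt(21); 4*sqrt(756) = 24*sqrt(21); 5*sqrt(27) = 15*sqrt(3); 2*sqrt(189) = 6*sqrt(21)

15*sqrt(3) + 13*sqrt(21)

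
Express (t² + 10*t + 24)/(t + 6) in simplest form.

Factor: t² + 10*t + 24 = (t + 4)·(t + 6)
Cancel the common factor (t + 6).

t + 4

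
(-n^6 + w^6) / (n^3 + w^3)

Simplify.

-n^3 + w^3

Factor w^6 - n^6 and cancel (n^3 + w^3).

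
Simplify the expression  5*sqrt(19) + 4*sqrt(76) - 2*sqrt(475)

3*sqrt(19)

5*sqrt(19) = 5*sqrt(19); 4*sqrt(76) = 8*sqrt(19); 2*sqrt(475) = 10*sqrt(19)
Combine: (5 + 8 - 10)·sqrt(19) = 3*sqrt(19)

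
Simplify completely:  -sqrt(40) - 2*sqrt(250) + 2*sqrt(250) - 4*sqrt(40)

-10*sqrt(10)

sqrt(40) = 2*sqrt(10); 2*sqrt(250) = 10*sqrt(10); 2*sqrt(250) = 10*sqrt(10); 4*sqrt(40) = 8*sqrt(10)
Combine: (-2 - 10 + 10 - 8)·sqrt(10) = -10*sqrt(10)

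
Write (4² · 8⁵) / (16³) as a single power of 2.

4² = 2^4; 8⁵ = 2^15; 16³ = 2^12
Combine exponents: 2^7

2^7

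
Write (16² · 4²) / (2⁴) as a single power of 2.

2^8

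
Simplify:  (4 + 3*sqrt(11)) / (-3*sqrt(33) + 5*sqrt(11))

(-99*sqrt(3) - 165 - 12*sqrt(33) - 20*sqrt(11))/22

Multiply numerator and denominator by 5*sqrt(11) + 3*sqrt(33).
Denominator becomes -22; numerator becomes 20*sqrt(11) + 12*sqrt(33) + 165 + 99*sqrt(3).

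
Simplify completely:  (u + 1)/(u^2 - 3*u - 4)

1/(u - 4)

Factor: u^2 - 3*u - 4 = (u - 4)*(u + 1)
Cancel the common factor (u + 1).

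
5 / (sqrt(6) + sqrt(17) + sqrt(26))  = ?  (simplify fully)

Group as (sqrt(17) + sqrt(26)) + sqrt(6); multiply by (sqrt(17) + sqrt(26)) - sqrt(6), then rationalise the remaining surd.

(-20*sqrt(663) - 15*sqrt(26) + 75*sqrt(17) + 185*sqrt(6))/399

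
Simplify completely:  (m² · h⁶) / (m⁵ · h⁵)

Quotient: (m^-3) · h¹

h/m³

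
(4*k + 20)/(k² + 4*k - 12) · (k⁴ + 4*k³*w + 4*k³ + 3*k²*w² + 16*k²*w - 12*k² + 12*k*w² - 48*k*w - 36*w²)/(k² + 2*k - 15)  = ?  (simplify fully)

Factor: 4*k + 20 = 4·(k + 5);  k² + 4*k - 12 = (k + 6)·(k - 2);  k⁴ + 4*k³*w + 4*k³ + 3*k²*w² + 16*k²*w - 12*k² + 12*k*w² - 48*k*w - 36*w² = (k - 2)·(k + 6)·(k + 3*w)·(k + w);  k² + 2*k - 15 = (k - 3)·(k + 5)
Cancel the common factors (k - 2), (k + 6), (k + 5).

(4*k² + 16*k*w + 12*w²)/(k - 3)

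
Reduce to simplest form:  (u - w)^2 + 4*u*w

After expansion: u^2 + 2*u*w + w^2 — a perfect-square trinomial.

(u + w)^2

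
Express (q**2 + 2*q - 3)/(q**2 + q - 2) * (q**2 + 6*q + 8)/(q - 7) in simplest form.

Factor: q**2 + 2*q - 3 = (q + 3)*(q - 1);  q**2 + q - 2 = (q + 2)*(q - 1);  q**2 + 6*q + 8 = (q + 2)*(q + 4)
Cancel the common factors (q - 1), (q + 2).

(q**2 + 7*q + 12)/(q - 7)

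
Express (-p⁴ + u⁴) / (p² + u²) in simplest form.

-p⁴ + u⁴ factors as -(p - u)*(p + u)*(p² + u²).

-p² + u²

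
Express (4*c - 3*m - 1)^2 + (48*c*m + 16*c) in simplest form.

(4*c + 3*m + 1)^2

After expansion: 16*c^2 + 24*c*m + 8*c + 9*m^2 + 6*m + 1 — a perfect-square trinomial.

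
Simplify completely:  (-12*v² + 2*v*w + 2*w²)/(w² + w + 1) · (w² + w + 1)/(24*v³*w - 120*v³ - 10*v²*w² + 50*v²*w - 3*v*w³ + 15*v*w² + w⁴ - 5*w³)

-2/(4*v*w - 20*v - w² + 5*w)

Factor: -12*v² + 2*v*w + 2*w² = 2·(3*v + w)·(-2*v + w);  24*v³*w - 120*v³ - 10*v²*w² + 50*v²*w - 3*v*w³ + 15*v*w² + w⁴ - 5*w³ = (3*v + w)·(w - 5)·(-4*v + w)·(-2*v + w)
Cancel the common factors (w² + w + 1), (3*v + w), (-2*v + w).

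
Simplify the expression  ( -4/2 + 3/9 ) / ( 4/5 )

-25/12

Numerator: -4/2 + 3/9 = -5/3
Denominator: 4/5 = 4/5
Divide: (-5/3) · (5/4) = -25/12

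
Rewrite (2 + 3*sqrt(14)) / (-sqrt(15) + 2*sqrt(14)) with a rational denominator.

Multiply numerator and denominator by sqrt(15) + 2*sqrt(14).
Denominator becomes 41; numerator becomes 2*sqrt(15) + 4*sqrt(14) + 3*sqrt(210) + 84.

(2*sqrt(15) + 4*sqrt(14) + 3*sqrt(210) + 84)/41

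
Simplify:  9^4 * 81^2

3^16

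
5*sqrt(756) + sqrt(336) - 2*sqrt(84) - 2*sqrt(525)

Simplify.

20*sqrt(21)

5*sqrt(756) = 30*sqrt(21); sqrt(336) = 4*sqrt(21); 2*sqrt(84) = 4*sqrt(21); 2*sqrt(525) = 10*sqrt(21)
Combine: (30 + 4 - 4 - 10)·sqrt(21) = 20*sqrt(21)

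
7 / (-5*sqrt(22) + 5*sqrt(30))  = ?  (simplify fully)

Multiply numerator and denominator by 5*sqrt(22) + 5*sqrt(30).
Denominator becomes 200; numerator becomes 35*sqrt(22) + 35*sqrt(30).

(7*sqrt(22) + 7*sqrt(30))/40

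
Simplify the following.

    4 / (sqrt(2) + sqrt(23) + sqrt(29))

Group as (sqrt(23) + sqrt(29)) + sqrt(2); multiply by (sqrt(23) + sqrt(29)) - sqrt(2), then rationalise the remaining surd.

(-sqrt(1334) - 2*sqrt(29) + 4*sqrt(23) + 25*sqrt(2))/21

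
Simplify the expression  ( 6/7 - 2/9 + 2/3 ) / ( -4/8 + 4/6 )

164/21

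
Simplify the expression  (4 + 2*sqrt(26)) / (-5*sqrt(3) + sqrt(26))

Multiply numerator and denominator by sqrt(26) + 5*sqrt(3).
Denominator becomes -49; numerator becomes 4*sqrt(26) + 20*sqrt(3) + 52 + 10*sqrt(78).

(-10*sqrt(78) - 52 - 20*sqrt(3) - 4*sqrt(26))/49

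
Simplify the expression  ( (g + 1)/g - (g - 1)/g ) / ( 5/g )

Numerator: (g + 1)/g - (g - 1)/g = 2/g
Denominator: 5/g = 5/g
Divide: (2/g) · (g/5) = 2/5

2/5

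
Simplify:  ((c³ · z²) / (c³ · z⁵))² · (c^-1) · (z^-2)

Inside the bracket: (z^-3)
Raise to the power 2: (z^-6)
Multiply by (c^-1) · (z^-2): add exponents.

1/(c*z⁸)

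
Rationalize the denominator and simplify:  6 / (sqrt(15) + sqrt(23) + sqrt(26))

Group as (sqrt(15) + sqrt(23)) + sqrt(26); multiply by (sqrt(15) + sqrt(23)) - sqrt(26), then rationalise the remaining surd.

(-sqrt(8970) + 6*sqrt(26) + 9*sqrt(23) + 17*sqrt(15))/103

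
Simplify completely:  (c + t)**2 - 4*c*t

(c - t)**2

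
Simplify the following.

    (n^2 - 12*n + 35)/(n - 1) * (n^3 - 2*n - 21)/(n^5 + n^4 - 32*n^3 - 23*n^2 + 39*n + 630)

Factor: n^2 - 12*n + 35 = (n - 5)*(n - 7);  n^3 - 2*n - 21 = (n^2 + 3*n + 7)*(n - 3);  n^5 + n^4 - 32*n^3 - 23*n^2 + 39*n + 630 = (n - 5)*(n + 6)*(n - 3)*(n^2 + 3*n + 7)
Cancel the common factors (n^2 + 3*n + 7), (n - 3), (n - 5).

(n - 7)/(n^2 + 5*n - 6)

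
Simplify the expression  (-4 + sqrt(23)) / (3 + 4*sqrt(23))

Multiply numerator and denominator by -4*sqrt(23) + 3.
Denominator becomes -359; numerator becomes -104 + 19*sqrt(23).

(-19*sqrt(23) + 104)/359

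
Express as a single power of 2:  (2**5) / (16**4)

2**(-11)

2**5 = 2**5; 16**4 = 2**16
Combine exponents: 2**(-11)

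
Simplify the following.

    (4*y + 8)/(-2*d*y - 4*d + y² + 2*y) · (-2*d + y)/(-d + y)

4/(-d + y)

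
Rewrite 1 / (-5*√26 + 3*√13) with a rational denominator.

(-5*√26 - 3*√13)/533

Multiply numerator and denominator by 3*√13 + 5*√26.
Denominator becomes -533; numerator becomes 3*√13 + 5*√26.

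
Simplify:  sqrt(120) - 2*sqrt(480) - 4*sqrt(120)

sqrt(120) = 2*sqrt(30); 2*sqrt(480) = 8*sqrt(30); 4*sqrt(120) = 8*sqrt(30)
Combine: (2 - 8 - 8)·sqrt(30) = -14*sqrt(30)

-14*sqrt(30)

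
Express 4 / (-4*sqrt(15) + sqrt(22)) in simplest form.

Multiply numerator and denominator by sqrt(22) + 4*sqrt(15).
Denominator becomes -218; numerator becomes 4*sqrt(22) + 16*sqrt(15).

(-8*sqrt(15) - 2*sqrt(22))/109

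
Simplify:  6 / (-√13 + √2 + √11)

Group as (√2 + √11) - √13; multiply by (√2 + √11) + √13, then rationalise the remaining surd.

(6*√11 + 33*√2 + 3*√286)/22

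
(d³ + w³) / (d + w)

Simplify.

d² - d*w + w²

Apply the sum-of-cubes factorisation and cancel (d + w).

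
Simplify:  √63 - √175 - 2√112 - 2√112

-18*√7

√63 = 3*√7; √175 = 5*√7; 2√112 = 8*√7; 2√112 = 8*√7
Combine: (3 - 5 - 8 - 8)·√7 = -18*√7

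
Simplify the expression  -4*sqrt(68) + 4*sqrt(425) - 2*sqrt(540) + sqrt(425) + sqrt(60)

-10*sqrt(15) + 17*sqrt(17)

4*sqrt(68) = 8*sqrt(17); 4*sqrt(425) = 20*sqrt(17); 2*sqrt(540) = 12*sqrt(15); sqrt(425) = 5*sqrt(17); sqrt(60) = 2*sqrt(15)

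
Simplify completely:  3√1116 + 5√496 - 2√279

3√1116 = 18*√31; 5√496 = 20*√31; 2√279 = 6*√31
Combine: (18 + 20 - 6)·√31 = 32*√31

32*√31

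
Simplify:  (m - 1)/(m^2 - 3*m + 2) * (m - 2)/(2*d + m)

Factor: m^2 - 3*m + 2 = (m - 2)*(m - 1)
Cancel the common factors (m - 2), (m - 1).

1/(2*d + m)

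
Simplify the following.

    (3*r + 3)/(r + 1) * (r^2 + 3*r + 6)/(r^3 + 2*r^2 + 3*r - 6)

3/(r - 1)

Factor: 3*r + 3 = 3*(r + 1);  r^3 + 2*r^2 + 3*r - 6 = (r^2 + 3*r + 6)*(r - 1)
Cancel the common factors (r^2 + 3*r + 6), (r + 1).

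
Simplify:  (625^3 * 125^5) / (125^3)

5^18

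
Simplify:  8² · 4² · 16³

2^22

8² = 2^6; 4² = 2^4; 16³ = 2^12
Combine exponents: 2^22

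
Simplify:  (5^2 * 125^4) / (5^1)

5^2 = 5^2; 125^4 = 5^12; 5^1 = 5^1
Combine exponents: 5^13

5^13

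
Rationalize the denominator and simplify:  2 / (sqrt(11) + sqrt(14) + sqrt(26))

Group as (sqrt(14) + sqrt(26)) + sqrt(11); multiply by (sqrt(14) + sqrt(26)) - sqrt(11), then rationalise the remaining surd.

(-8*sqrt(1001) - 2*sqrt(26) + 46*sqrt(14) + 58*sqrt(11))/615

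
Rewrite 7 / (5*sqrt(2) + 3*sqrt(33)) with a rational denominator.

(-35*sqrt(2) + 21*sqrt(33))/247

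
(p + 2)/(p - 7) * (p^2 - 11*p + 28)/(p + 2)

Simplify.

Factor: p^2 - 11*p + 28 = (p - 7)*(p - 4)
Cancel the common factors (p + 2), (p - 7).

p - 4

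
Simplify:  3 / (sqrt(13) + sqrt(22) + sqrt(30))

(-4*sqrt(2145) + 5*sqrt(30) + 21*sqrt(22) + 39*sqrt(13))/373

Group as (sqrt(13) + sqrt(22)) + sqrt(30); multiply by (sqrt(13) + sqrt(22)) - sqrt(30), then rationalise the remaining surd.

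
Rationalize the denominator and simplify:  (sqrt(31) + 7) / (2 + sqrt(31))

Multiply numerator and denominator by -sqrt(31) + 2.
Denominator becomes -27; numerator becomes -5*sqrt(31) - 17.

(17 + 5*sqrt(31))/27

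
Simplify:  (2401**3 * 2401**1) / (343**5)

7**1

2401**3 = 7**12; 2401**1 = 7**4; 343**5 = 7**15
Combine exponents: 7**1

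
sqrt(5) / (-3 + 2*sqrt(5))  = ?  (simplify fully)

Multiply numerator and denominator by -2*sqrt(5) - 3.
Denominator becomes -11; numerator becomes -10 - 3*sqrt(5).

(3*sqrt(5) + 10)/11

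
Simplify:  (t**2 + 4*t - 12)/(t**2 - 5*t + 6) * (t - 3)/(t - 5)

(t + 6)/(t - 5)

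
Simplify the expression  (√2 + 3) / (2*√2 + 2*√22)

Multiply numerator and denominator by -2*√22 + 2*√2.
Denominator becomes -80; numerator becomes -6*√22 - 4*√11 + 4 + 6*√2.

(-3*√2 - 2 + 2*√11 + 3*√22)/40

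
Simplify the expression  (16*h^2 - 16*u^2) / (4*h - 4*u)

4*h + 4*u

Difference of squares: factor out (4*h - 4*u).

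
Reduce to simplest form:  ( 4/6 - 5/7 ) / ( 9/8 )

Numerator: 4/6 - 5/7 = -1/21
Denominator: 9/8 = 9/8
Divide: (-1/21) · (8/9) = -8/189

-8/189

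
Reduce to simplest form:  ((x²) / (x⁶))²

x^(-8)

Inside the bracket: (x^-4)
Raise to the power 2: (x^-8)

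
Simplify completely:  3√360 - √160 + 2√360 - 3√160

3√360 = 18*√10; √160 = 4*√10; 2√360 = 12*√10; 3√160 = 12*√10
Combine: (18 - 4 + 12 - 12)·√10 = 14*√10

14*√10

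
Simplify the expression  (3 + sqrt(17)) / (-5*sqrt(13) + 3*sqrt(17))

(-5*sqrt(221) - 15*sqrt(13) - 51 - 9*sqrt(17))/172

Multiply numerator and denominator by 3*sqrt(17) + 5*sqrt(13).
Denominator becomes -172; numerator becomes 9*sqrt(17) + 51 + 15*sqrt(13) + 5*sqrt(221).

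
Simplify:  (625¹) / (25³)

5^(-2)

625¹ = 5^4; 25³ = 5^6
Combine exponents: 5^(-2)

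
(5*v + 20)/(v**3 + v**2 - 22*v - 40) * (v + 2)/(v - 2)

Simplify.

Factor: 5*v + 20 = 5*(v + 4);  v**3 + v**2 - 22*v - 40 = (v - 5)*(v + 4)*(v + 2)
Cancel the common factors (v + 2), (v + 4).

5/(v**2 - 7*v + 10)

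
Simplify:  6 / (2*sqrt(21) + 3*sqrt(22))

(-2*sqrt(21) + 3*sqrt(22))/19

Multiply numerator and denominator by -2*sqrt(21) + 3*sqrt(22).
Denominator becomes 114; numerator becomes -12*sqrt(21) + 18*sqrt(22).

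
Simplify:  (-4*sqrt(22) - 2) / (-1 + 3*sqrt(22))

(-266 - 10*sqrt(22))/197

Multiply numerator and denominator by -3*sqrt(22) - 1.
Denominator becomes -197; numerator becomes 10*sqrt(22) + 266.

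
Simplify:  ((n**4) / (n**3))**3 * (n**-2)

Inside the bracket: n**1
Raise to the power 3: n**3
Multiply by (n**-2): add exponents.

n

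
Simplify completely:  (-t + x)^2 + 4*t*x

(t + x)^2

Expanding gives t^2 + 2*t*x + x^2, a perfect square.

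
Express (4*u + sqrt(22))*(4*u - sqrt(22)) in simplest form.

16*u^2 - 22

Difference of squares with P = 4*u, Q = sqrt(22).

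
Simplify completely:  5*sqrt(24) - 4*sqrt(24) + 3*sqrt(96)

5*sqrt(24) = 10*sqrt(6); 4*sqrt(24) = 8*sqrt(6); 3*sqrt(96) = 12*sqrt(6)
Combine: (10 - 8 + 12)·sqrt(6) = 14*sqrt(6)

14*sqrt(6)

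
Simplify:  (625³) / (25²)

625³ = 5^12; 25² = 5^4
Combine exponents: 5^8

5^8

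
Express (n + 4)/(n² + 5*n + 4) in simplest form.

1/(n + 1)

Factor: n² + 5*n + 4 = (n + 1)·(n + 4)
Cancel the common factor (n + 4).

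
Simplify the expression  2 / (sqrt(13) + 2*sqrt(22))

(-2*sqrt(13) + 4*sqrt(22))/75

Multiply numerator and denominator by -sqrt(13) + 2*sqrt(22).
Denominator becomes 75; numerator becomes -2*sqrt(13) + 4*sqrt(22).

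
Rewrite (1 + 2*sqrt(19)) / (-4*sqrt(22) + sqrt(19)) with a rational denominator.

Multiply numerator and denominator by sqrt(19) + 4*sqrt(22).
Denominator becomes -333; numerator becomes sqrt(19) + 4*sqrt(22) + 38 + 8*sqrt(418).

(-8*sqrt(418) - 38 - 4*sqrt(22) - sqrt(19))/333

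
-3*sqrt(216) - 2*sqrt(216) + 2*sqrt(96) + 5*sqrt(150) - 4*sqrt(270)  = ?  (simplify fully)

-12*sqrt(30) + 3*sqrt(6)

3*sqrt(216) = 18*sqrt(6); 2*sqrt(216) = 12*sqrt(6); 2*sqrt(96) = 8*sqrt(6); 5*sqrt(150) = 25*sqrt(6); 4*sqrt(270) = 12*sqrt(30)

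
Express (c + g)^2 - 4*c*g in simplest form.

After expansion: c^2 - 2*c*g + g^2 — a perfect-square trinomial.

(c - g)^2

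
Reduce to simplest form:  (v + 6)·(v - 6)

v² - 36

Difference of squares with P = v, Q = 6.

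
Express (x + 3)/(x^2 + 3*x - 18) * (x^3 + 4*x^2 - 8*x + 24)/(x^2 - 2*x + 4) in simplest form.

(x + 3)/(x - 3)

Factor: x^2 + 3*x - 18 = (x - 3)*(x + 6);  x^3 + 4*x^2 - 8*x + 24 = (x + 6)*(x^2 - 2*x + 4)
Cancel the common factors (x^2 - 2*x + 4), (x + 6).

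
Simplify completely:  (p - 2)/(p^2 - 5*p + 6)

1/(p - 3)

Factor: p^2 - 5*p + 6 = (p - 3)*(p - 2)
Cancel the common factor (p - 2).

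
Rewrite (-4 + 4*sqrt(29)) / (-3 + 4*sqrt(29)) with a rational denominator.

Multiply numerator and denominator by -4*sqrt(29) - 3.
Denominator becomes -455; numerator becomes -452 + 4*sqrt(29).

(-4*sqrt(29) + 452)/455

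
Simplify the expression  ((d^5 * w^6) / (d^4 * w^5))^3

d^3*w^3

Inside the bracket: d^1 * w^1
Raise to the power 3: d^3 * w^3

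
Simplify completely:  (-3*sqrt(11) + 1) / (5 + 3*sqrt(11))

(-52 + 9*sqrt(11))/37

Multiply numerator and denominator by -3*sqrt(11) + 5.
Denominator becomes -74; numerator becomes -18*sqrt(11) + 104.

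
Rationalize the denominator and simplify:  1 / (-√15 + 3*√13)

Multiply numerator and denominator by √15 + 3*√13.
Denominator becomes 102; numerator becomes √15 + 3*√13.

(√15 + 3*√13)/102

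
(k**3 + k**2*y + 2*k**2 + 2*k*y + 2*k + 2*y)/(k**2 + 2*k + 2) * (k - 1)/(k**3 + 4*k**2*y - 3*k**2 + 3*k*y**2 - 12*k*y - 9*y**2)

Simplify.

Factor: k**3 + k**2*y + 2*k**2 + 2*k*y + 2*k + 2*y = (k + y)*(k**2 + 2*k + 2);  k**3 + 4*k**2*y - 3*k**2 + 3*k*y**2 - 12*k*y - 9*y**2 = (k + y)*(k - 3)*(k + 3*y)
Cancel the common factors (k**2 + 2*k + 2), (k + y).

(k - 1)/(k**2 + 3*k*y - 3*k - 9*y)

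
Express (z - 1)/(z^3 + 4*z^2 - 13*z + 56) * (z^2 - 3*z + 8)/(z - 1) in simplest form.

Factor: z^3 + 4*z^2 - 13*z + 56 = (z + 7)*(z^2 - 3*z + 8)
Cancel the common factors (z^2 - 3*z + 8), (z - 1).

1/(z + 7)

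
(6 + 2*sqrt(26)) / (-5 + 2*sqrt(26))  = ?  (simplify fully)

Multiply numerator and denominator by -2*sqrt(26) - 5.
Denominator becomes -79; numerator becomes -134 - 22*sqrt(26).

(22*sqrt(26) + 134)/79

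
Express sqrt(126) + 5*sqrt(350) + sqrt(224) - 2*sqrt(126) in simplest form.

26*sqrt(14)

sqrt(126) = 3*sqrt(14); 5*sqrt(350) = 25*sqrt(14); sqrt(224) = 4*sqrt(14); 2*sqrt(126) = 6*sqrt(14)
Combine: (3 + 25 + 4 - 6)·sqrt(14) = 26*sqrt(14)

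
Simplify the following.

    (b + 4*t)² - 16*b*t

Expanding gives b² - 8*b*t + 16*t², a perfect square.

(b - 4*t)²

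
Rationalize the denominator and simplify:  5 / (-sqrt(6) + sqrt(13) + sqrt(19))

Group as (sqrt(13) + sqrt(19)) - sqrt(6); multiply by (sqrt(13) + sqrt(19)) + sqrt(6), then rationalise the remaining surd.

(-65*sqrt(6) + 30*sqrt(13) + 5*sqrt(1482))/156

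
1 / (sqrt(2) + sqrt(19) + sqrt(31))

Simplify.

(-sqrt(1178) - 5*sqrt(31) + 7*sqrt(19) + 24*sqrt(2))/26

Group as (sqrt(2) + sqrt(31)) + sqrt(19); multiply by (sqrt(2) + sqrt(31)) - sqrt(19), then rationalise the remaining surd.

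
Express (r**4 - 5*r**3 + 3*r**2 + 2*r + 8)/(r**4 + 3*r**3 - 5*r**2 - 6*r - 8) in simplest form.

Factor: r**4 - 5*r**3 + 3*r**2 + 2*r + 8 = (r**2 + r + 1)*(r - 2)*(r - 4);  r**4 + 3*r**3 - 5*r**2 - 6*r - 8 = (r - 2)*(r**2 + r + 1)*(r + 4)
Cancel the common factors (r**2 + r + 1), (r - 2).

(r - 4)/(r + 4)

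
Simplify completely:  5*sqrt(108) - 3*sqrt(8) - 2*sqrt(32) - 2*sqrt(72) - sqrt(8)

-28*sqrt(2) + 30*sqrt(3)

5*sqrt(108) = 30*sqrt(3); 3*sqrt(8) = 6*sqrt(2); 2*sqrt(32) = 8*sqrt(2); 2*sqrt(72) = 12*sqrt(2); sqrt(8) = 2*sqrt(2)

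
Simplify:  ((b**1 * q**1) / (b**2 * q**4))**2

1/(b**2*q**6)

Inside the bracket: (b**-1) * (q**-3)
Raise to the power 2: (b**-2) * (q**-6)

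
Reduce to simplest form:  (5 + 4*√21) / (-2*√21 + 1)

(-173 - 14*√21)/83

Multiply numerator and denominator by 1 + 2*√21.
Denominator becomes -83; numerator becomes 14*√21 + 173.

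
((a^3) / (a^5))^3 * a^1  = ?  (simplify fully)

a^(-5)

Inside the bracket: (a^-2)
Raise to the power 3: (a^-6)
Multiply by a^1: add exponents.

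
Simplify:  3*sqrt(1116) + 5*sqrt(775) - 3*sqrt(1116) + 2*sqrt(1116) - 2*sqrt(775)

27*sqrt(31)

3*sqrt(1116) = 18*sqrt(31); 5*sqrt(775) = 25*sqrt(31); 3*sqrt(1116) = 18*sqrt(31); 2*sqrt(1116) = 12*sqrt(31); 2*sqrt(775) = 10*sqrt(31)
Combine: (18 + 25 - 18 + 12 - 10)·sqrt(31) = 27*sqrt(31)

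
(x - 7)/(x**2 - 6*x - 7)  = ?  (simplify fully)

Factor: x**2 - 6*x - 7 = (x + 1)*(x - 7)
Cancel the common factor (x - 7).

1/(x + 1)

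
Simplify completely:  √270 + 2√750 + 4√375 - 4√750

√270 = 3*√30; 2√750 = 10*√30; 4√375 = 20*√15; 4√750 = 20*√30

-7*√30 + 20*√15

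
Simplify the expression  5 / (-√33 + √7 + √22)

Group as (√7 + √22) - √33; multiply by (√7 + √22) + √33, then rationalise the remaining surd.

(2*√33 + 9*√22 + 24*√7 + 11*√42)/60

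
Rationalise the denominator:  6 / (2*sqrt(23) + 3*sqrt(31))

(-12*sqrt(23) + 18*sqrt(31))/187

Multiply numerator and denominator by -3*sqrt(31) + 2*sqrt(23).
Denominator becomes -187; numerator becomes -18*sqrt(31) + 12*sqrt(23).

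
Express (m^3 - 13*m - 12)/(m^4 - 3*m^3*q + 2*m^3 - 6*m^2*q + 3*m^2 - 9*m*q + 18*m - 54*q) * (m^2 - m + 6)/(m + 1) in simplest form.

Factor: m^3 - 13*m - 12 = (m + 3)*(m + 1)*(m - 4);  m^4 - 3*m^3*q + 2*m^3 - 6*m^2*q + 3*m^2 - 9*m*q + 18*m - 54*q = (m - 3*q)*(m + 3)*(m^2 - m + 6)
Cancel the common factors (m^2 - m + 6), (m + 1), (m + 3).

(-m + 4)/(-m + 3*q)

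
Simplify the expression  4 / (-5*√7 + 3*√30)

(20*√7 + 12*√30)/95

Multiply numerator and denominator by 5*√7 + 3*√30.
Denominator becomes 95; numerator becomes 20*√7 + 12*√30.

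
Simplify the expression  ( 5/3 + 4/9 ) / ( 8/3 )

19/24

Numerator: 5/3 + 4/9 = 19/9
Denominator: 8/3 = 8/3
Divide: (19/9) · (3/8) = 19/24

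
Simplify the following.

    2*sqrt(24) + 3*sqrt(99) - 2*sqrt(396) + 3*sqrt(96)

2*sqrt(24) = 4*sqrt(6); 3*sqrt(99) = 9*sqrt(11); 2*sqrt(396) = 12*sqrt(11); 3*sqrt(96) = 12*sqrt(6)

-3*sqrt(11) + 16*sqrt(6)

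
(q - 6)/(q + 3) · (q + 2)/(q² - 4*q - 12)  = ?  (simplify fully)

1/(q + 3)

Factor: q² - 4*q - 12 = (q - 6)·(q + 2)
Cancel the common factors (q - 6), (q + 2).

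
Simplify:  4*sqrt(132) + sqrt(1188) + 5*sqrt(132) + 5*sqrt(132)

4*sqrt(132) = 8*sqrt(33); sqrt(1188) = 6*sqrt(33); 5*sqrt(132) = 10*sqrt(33); 5*sqrt(132) = 10*sqrt(33)
Combine: (8 + 6 + 10 + 10)·sqrt(33) = 34*sqrt(33)

34*sqrt(33)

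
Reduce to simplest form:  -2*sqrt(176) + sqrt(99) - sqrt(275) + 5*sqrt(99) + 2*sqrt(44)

9*sqrt(11)

2*sqrt(176) = 8*sqrt(11); sqrt(99) = 3*sqrt(11); sqrt(275) = 5*sqrt(11); 5*sqrt(99) = 15*sqrt(11); 2*sqrt(44) = 4*sqrt(11)
Combine: (-8 + 3 - 5 + 15 + 4)·sqrt(11) = 9*sqrt(11)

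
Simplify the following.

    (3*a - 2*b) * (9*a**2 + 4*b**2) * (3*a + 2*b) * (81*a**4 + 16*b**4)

((3*a)+(2*b))((3*a)-(2*b)) = 9*a**2 - 4*b**2; continue pairing.

6561*a**8 - 256*b**8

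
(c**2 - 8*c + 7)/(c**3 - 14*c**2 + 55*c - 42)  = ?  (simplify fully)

Factor: c**2 - 8*c + 7 = (c - 7)*(c - 1);  c**3 - 14*c**2 + 55*c - 42 = (c - 1)*(c - 6)*(c - 7)
Cancel the common factors (c - 7), (c - 1).

1/(c - 6)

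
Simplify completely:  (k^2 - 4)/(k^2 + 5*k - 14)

(k + 2)/(k + 7)

Factor: k^2 - 4 = (k - 2)*(k + 2);  k^2 + 5*k - 14 = (k - 2)*(k + 7)
Cancel the common factor (k - 2).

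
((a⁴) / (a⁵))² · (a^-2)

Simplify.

Inside the bracket: (a^-1)
Raise to the power 2: (a^-2)
Multiply by (a^-2): add exponents.

a^(-4)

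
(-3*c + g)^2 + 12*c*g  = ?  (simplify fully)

(3*c + g)^2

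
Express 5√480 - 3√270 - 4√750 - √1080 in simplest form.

5√480 = 20*√30; 3√270 = 9*√30; 4√750 = 20*√30; √1080 = 6*√30
Combine: (20 - 9 - 20 - 6)·√30 = -15*√30

-15*√30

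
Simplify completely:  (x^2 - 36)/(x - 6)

x + 6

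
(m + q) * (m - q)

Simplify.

m^2 - q^2

Pair the conjugate factors: (m+q)(m-q) = m^2 - q^2.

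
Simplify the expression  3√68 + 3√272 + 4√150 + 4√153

3√68 = 6*√17; 3√272 = 12*√17; 4√150 = 20*√6; 4√153 = 12*√17

20*√6 + 30*√17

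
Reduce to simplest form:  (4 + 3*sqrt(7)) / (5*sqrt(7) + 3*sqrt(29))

(-105 - 20*sqrt(7) + 12*sqrt(29) + 9*sqrt(203))/86

Multiply numerator and denominator by -3*sqrt(29) + 5*sqrt(7).
Denominator becomes -86; numerator becomes -9*sqrt(203) - 12*sqrt(29) + 20*sqrt(7) + 105.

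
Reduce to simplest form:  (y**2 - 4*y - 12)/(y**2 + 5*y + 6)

(y - 6)/(y + 3)

Factor: y**2 - 4*y - 12 = (y - 6)*(y + 2);  y**2 + 5*y + 6 = (y + 3)*(y + 2)
Cancel the common factor (y + 2).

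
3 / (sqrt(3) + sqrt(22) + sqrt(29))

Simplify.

(-3*sqrt(1914) - 6*sqrt(29) + 15*sqrt(22) + 72*sqrt(3))/124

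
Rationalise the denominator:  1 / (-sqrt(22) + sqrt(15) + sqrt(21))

(-7*sqrt(22) + 8*sqrt(21) + 14*sqrt(15) + 3*sqrt(770))/532

Group as (sqrt(15) + sqrt(21)) - sqrt(22); multiply by (sqrt(15) + sqrt(21)) + sqrt(22), then rationalise the remaining surd.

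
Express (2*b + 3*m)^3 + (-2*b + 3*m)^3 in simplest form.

Write as f((3*m),(2*b)) + f((3*m),-(2*b)) and expand.

72*b^2*m + 54*m^3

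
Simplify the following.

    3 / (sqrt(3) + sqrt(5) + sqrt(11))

Group as (sqrt(3) + sqrt(5)) + sqrt(11); multiply by (sqrt(3) + sqrt(5)) - sqrt(11), then rationalise the remaining surd.

(-2*sqrt(165) - 3*sqrt(11) + 9*sqrt(5) + 13*sqrt(3))/17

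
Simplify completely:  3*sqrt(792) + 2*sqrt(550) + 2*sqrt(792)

3*sqrt(792) = 18*sqrt(22); 2*sqrt(550) = 10*sqrt(22); 2*sqrt(792) = 12*sqrt(22)
Combine: (18 + 10 + 12)·sqrt(22) = 40*sqrt(22)

40*sqrt(22)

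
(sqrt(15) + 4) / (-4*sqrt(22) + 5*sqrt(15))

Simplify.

Multiply numerator and denominator by 4*sqrt(22) + 5*sqrt(15).
Denominator becomes 23; numerator becomes 4*sqrt(330) + 75 + 16*sqrt(22) + 20*sqrt(15).

(4*sqrt(330) + 75 + 16*sqrt(22) + 20*sqrt(15))/23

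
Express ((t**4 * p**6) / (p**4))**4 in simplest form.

p**8*t**16

Inside the bracket: t**4 * p**2
Raise to the power 4: t**16 * p**8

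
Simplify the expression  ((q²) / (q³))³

q^(-3)

Inside the bracket: (q^-1)
Raise to the power 3: (q^-3)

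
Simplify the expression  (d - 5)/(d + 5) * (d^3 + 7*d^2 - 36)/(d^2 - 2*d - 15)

(d^2 + 4*d - 12)/(d + 5)

Factor: d^3 + 7*d^2 - 36 = (d + 3)*(d + 6)*(d - 2);  d^2 - 2*d - 15 = (d - 5)*(d + 3)
Cancel the common factors (d + 3), (d - 5).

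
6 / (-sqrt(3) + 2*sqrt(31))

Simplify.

Multiply numerator and denominator by sqrt(3) + 2*sqrt(31).
Denominator becomes 121; numerator becomes 6*sqrt(3) + 12*sqrt(31).

(6*sqrt(3) + 12*sqrt(31))/121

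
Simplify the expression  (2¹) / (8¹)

2^(-2)

2¹ = 2^1; 8¹ = 2^3
Combine exponents: 2^(-2)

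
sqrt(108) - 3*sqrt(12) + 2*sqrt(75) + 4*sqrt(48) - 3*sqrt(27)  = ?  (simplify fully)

sqrt(108) = 6*sqrt(3); 3*sqrt(12) = 6*sqrt(3); 2*sqrt(75) = 10*sqrt(3); 4*sqrt(48) = 16*sqrt(3); 3*sqrt(27) = 9*sqrt(3)
Combine: (6 - 6 + 10 + 16 - 9)·sqrt(3) = 17*sqrt(3)

17*sqrt(3)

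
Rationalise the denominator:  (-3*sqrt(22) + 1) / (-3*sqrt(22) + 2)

Multiply numerator and denominator by 2 + 3*sqrt(22).
Denominator becomes -194; numerator becomes -196 - 3*sqrt(22).

(3*sqrt(22) + 196)/194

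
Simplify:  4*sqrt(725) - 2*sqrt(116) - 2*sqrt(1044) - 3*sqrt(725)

-11*sqrt(29)

4*sqrt(725) = 20*sqrt(29); 2*sqrt(116) = 4*sqrt(29); 2*sqrt(1044) = 12*sqrt(29); 3*sqrt(725) = 15*sqrt(29)
Combine: (20 - 4 - 12 - 15)·sqrt(29) = -11*sqrt(29)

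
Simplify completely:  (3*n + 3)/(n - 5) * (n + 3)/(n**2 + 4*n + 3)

3/(n - 5)

Factor: 3*n + 3 = 3*(n + 1);  n**2 + 4*n + 3 = (n + 1)*(n + 3)
Cancel the common factors (n + 1), (n + 3).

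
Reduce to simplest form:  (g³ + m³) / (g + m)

Factor as (a+b)(a^2-ab+b^2) with a=g, b=m.

g² - g*m + m²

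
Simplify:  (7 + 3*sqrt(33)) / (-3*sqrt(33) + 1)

(-38 - 3*sqrt(33))/37

Multiply numerator and denominator by 1 + 3*sqrt(33).
Denominator becomes -296; numerator becomes 24*sqrt(33) + 304.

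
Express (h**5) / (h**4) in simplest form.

h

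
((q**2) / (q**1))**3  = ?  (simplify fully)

q**3

Inside the bracket: q**1
Raise to the power 3: q**3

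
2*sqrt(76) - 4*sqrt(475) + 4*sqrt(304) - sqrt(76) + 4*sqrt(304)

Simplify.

14*sqrt(19)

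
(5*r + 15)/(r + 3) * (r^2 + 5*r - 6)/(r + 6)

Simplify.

Factor: 5*r + 15 = 5*(r + 3);  r^2 + 5*r - 6 = (r - 1)*(r + 6)
Cancel the common factors (r + 6), (r + 3).

5*r - 5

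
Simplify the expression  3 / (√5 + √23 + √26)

(-√2990 + √26 + 4*√23 + 22*√5)/76

Group as (√5 + √26) + √23; multiply by (√5 + √26) - √23, then rationalise the remaining surd.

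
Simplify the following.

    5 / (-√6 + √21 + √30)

(-15*√6 - √30 + 5*√21 + 4*√105)/33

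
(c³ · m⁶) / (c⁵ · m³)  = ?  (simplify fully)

m³/c²

Quotient: (c^-2) · m³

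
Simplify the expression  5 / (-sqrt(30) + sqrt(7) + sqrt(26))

(-15*sqrt(30) + 55*sqrt(26) + 245*sqrt(7) + 20*sqrt(1365))/719

Group as (sqrt(7) + sqrt(26)) - sqrt(30); multiply by (sqrt(7) + sqrt(26)) + sqrt(30), then rationalise the remaining surd.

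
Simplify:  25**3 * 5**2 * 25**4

25**3 = 5**6; 5**2 = 5**2; 25**4 = 5**8
Combine exponents: 5**16

5**16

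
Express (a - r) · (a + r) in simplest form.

a² - r²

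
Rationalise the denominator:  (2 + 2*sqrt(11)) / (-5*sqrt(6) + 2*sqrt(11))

(-5*sqrt(66) - 22 - 5*sqrt(6) - 2*sqrt(11))/53

Multiply numerator and denominator by 2*sqrt(11) + 5*sqrt(6).
Denominator becomes -106; numerator becomes 4*sqrt(11) + 10*sqrt(6) + 44 + 10*sqrt(66).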